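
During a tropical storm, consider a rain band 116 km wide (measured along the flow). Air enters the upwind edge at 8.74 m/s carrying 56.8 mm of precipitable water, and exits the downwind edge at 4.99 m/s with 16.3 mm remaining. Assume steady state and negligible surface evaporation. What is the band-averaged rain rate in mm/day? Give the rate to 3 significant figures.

R ≈ 309 mm/day

Column moisture flux per unit crosswind length is F = V × PW.
Inflow: F_in = 8.74 × 56.8 = 496.432 mm·m/s
Outflow: F_out = 4.99 × 16.3 = 81.337 mm·m/s
Steady-state rate R = (F_in − F_out)/L = (496.432 − 81.337) / 116000 m = 3.578e-03 mm/s.
R = 3.578e-03 × 3600 × 24 = 309 mm/day.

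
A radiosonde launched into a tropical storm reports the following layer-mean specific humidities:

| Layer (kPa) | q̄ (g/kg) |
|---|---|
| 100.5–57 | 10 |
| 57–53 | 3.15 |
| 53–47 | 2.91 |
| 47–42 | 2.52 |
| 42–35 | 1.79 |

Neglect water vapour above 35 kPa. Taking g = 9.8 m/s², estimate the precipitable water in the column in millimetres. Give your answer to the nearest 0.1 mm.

PW ≈ 50.0 mm

Precipitable water is the column-integrated vapour mass per unit area: PW = (1/g) Σ q̄ Δp, with q in kg/kg and Δp in Pa (1 kg/m² of water = 1 mm).
Layer 100.5–57 kPa: Δp = 435 hPa = 43500 Pa, q̄ = 0.01 kg/kg → 0.01 × 43500 / 9.8 = 44.39 mm
Layer 57–53 kPa: Δp = 40 hPa = 4000 Pa, q̄ = 0.00315 kg/kg → 0.00315 × 4000 / 9.8 = 1.29 mm
Layer 53–47 kPa: Δp = 60 hPa = 6000 Pa, q̄ = 0.00291 kg/kg → 0.00291 × 6000 / 9.8 = 1.78 mm
Layer 47–42 kPa: Δp = 50 hPa = 5000 Pa, q̄ = 0.00252 kg/kg → 0.00252 × 5000 / 9.8 = 1.29 mm
Layer 42–35 kPa: Δp = 70 hPa = 7000 Pa, q̄ = 0.00179 kg/kg → 0.00179 × 7000 / 9.8 = 1.28 mm
PW = 44.39 + 1.29 + 1.78 + 1.29 + 1.28 = 50.03 ≈ 50.0 mm.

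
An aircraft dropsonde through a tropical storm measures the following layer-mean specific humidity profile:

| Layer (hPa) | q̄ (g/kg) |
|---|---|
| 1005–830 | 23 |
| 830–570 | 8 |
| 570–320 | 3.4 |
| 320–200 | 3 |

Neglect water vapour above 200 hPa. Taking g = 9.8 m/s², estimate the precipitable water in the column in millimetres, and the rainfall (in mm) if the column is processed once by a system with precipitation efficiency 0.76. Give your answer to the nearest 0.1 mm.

Precipitable water is the column-integrated vapour mass per unit area: PW = (1/g) Σ q̄ Δp, with q in kg/kg and Δp in Pa (1 kg/m² of water = 1 mm).
Layer 1005–830 hPa: Δp = 175 hPa = 17500 Pa, q̄ = 0.023 kg/kg → 0.023 × 17500 / 9.8 = 41.07 mm
Layer 830–570 hPa: Δp = 260 hPa = 26000 Pa, q̄ = 0.008 kg/kg → 0.008 × 26000 / 9.8 = 21.22 mm
Layer 570–320 hPa: Δp = 250 hPa = 25000 Pa, q̄ = 0.0034 kg/kg → 0.0034 × 25000 / 9.8 = 8.67 mm
Layer 320–200 hPa: Δp = 120 hPa = 12000 Pa, q̄ = 0.003 kg/kg → 0.003 × 12000 / 9.8 = 3.67 mm
PW = 41.07 + 21.22 + 8.67 + 3.67 = 74.63 ≈ 74.6 mm.
Rainfall = ε × PW = 0.76 × 74.6 = 56.7 mm.

PW ≈ 74.6 mm; rainfall ≈ 56.7 mm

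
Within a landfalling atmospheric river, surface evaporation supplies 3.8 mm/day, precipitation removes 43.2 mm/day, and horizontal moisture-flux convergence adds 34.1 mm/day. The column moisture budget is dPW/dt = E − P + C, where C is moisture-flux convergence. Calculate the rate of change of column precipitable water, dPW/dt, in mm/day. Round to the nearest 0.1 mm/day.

dPW/dt ≈ -5.3 mm/day

dPW/dt = E − P + C = 3.8 − 43.2 + (34.1) = -5.3 mm/day.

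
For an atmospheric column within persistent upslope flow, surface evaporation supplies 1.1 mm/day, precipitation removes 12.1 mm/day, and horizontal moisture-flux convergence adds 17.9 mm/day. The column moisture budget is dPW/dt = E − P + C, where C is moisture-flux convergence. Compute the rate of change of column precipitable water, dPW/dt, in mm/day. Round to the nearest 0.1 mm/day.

dPW/dt = E − P + C = 1.1 − 12.1 + (17.9) = 6.9 mm/day.

dPW/dt ≈ 6.9 mm/day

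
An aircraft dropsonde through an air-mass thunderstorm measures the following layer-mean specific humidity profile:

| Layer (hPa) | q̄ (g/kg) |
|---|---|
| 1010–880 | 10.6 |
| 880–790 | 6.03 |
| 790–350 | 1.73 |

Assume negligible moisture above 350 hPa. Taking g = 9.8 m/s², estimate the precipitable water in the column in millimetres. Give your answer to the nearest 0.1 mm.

PW ≈ 27.4 mm

Precipitable water is the column-integrated vapour mass per unit area: PW = (1/g) Σ q̄ Δp, with q in kg/kg and Δp in Pa (1 kg/m² of water = 1 mm).
Layer 1010–880 hPa: Δp = 130 hPa = 13000 Pa, q̄ = 0.0106 kg/kg → 0.0106 × 13000 / 9.8 = 14.06 mm
Layer 880–790 hPa: Δp = 90 hPa = 9000 Pa, q̄ = 0.00603 kg/kg → 0.00603 × 9000 / 9.8 = 5.54 mm
Layer 790–350 hPa: Δp = 440 hPa = 44000 Pa, q̄ = 0.00173 kg/kg → 0.00173 × 44000 / 9.8 = 7.77 mm
PW = 14.06 + 5.54 + 7.77 = 27.37 ≈ 27.4 mm.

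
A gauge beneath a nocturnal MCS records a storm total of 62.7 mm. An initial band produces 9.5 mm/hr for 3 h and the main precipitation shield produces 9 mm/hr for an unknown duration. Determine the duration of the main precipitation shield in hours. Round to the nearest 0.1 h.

Known phases: 9.5 × 3 = 28.5 mm.
Remaining depth = 62.7 − 28.5 = 34.2 mm.
Duration = 34.2 / 9 = 3.8 h.

duration ≈ 3.8 h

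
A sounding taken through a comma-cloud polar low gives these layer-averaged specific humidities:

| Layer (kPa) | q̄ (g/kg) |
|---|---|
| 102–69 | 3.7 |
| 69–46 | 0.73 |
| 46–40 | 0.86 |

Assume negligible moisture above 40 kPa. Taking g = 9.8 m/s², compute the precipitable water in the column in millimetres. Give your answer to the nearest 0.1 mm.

Precipitable water is the column-integrated vapour mass per unit area: PW = (1/g) Σ q̄ Δp, with q in kg/kg and Δp in Pa (1 kg/m² of water = 1 mm).
Layer 102–69 kPa: Δp = 330 hPa = 33000 Pa, q̄ = 0.0037 kg/kg → 0.0037 × 33000 / 9.8 = 12.46 mm
Layer 69–46 kPa: Δp = 230 hPa = 23000 Pa, q̄ = 0.00073 kg/kg → 0.00073 × 23000 / 9.8 = 1.71 mm
Layer 46–40 kPa: Δp = 60 hPa = 6000 Pa, q̄ = 0.00086 kg/kg → 0.00086 × 6000 / 9.8 = 0.53 mm
PW = 12.46 + 1.71 + 0.53 = 14.70 ≈ 14.7 mm.

PW ≈ 14.7 mm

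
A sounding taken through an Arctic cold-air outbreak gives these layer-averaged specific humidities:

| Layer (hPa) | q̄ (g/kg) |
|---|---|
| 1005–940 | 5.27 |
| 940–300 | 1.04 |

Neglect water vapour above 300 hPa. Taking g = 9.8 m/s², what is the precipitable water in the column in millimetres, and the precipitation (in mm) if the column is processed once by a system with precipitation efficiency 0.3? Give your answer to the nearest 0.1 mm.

PW ≈ 10.3 mm; precipitation ≈ 3.1 mm

Precipitable water is the column-integrated vapour mass per unit area: PW = (1/g) Σ q̄ Δp, with q in kg/kg and Δp in Pa (1 kg/m² of water = 1 mm).
Layer 1005–940 hPa: Δp = 65 hPa = 6500 Pa, q̄ = 0.00527 kg/kg → 0.00527 × 6500 / 9.8 = 3.50 mm
Layer 940–300 hPa: Δp = 640 hPa = 64000 Pa, q̄ = 0.00104 kg/kg → 0.00104 × 64000 / 9.8 = 6.79 mm
PW = 3.50 + 6.79 = 10.29 ≈ 10.3 mm.
Precipitation = ε × PW = 0.3 × 10.3 = 3.1 mm.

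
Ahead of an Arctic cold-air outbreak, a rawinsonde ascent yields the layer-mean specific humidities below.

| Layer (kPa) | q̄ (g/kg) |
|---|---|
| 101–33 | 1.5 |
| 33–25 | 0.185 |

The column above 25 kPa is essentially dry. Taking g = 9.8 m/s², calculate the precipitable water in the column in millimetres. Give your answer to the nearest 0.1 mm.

PW ≈ 10.6 mm

Precipitable water is the column-integrated vapour mass per unit area: PW = (1/g) Σ q̄ Δp, with q in kg/kg and Δp in Pa (1 kg/m² of water = 1 mm).
Layer 101–33 kPa: Δp = 680 hPa = 68000 Pa, q̄ = 0.0015 kg/kg → 0.0015 × 68000 / 9.8 = 10.41 mm
Layer 33–25 kPa: Δp = 80 hPa = 8000 Pa, q̄ = 0.000185 kg/kg → 0.000185 × 8000 / 9.8 = 0.15 mm
PW = 10.41 + 0.15 = 10.56 ≈ 10.6 mm.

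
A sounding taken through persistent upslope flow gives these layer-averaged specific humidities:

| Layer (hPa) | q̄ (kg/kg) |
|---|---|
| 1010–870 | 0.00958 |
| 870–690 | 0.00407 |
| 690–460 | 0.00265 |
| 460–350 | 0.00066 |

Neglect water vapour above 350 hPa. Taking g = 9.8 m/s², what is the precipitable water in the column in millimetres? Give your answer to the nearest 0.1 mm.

PW ≈ 28.1 mm

Precipitable water is the column-integrated vapour mass per unit area: PW = (1/g) Σ q̄ Δp, with q in kg/kg and Δp in Pa (1 kg/m² of water = 1 mm).
Layer 1010–870 hPa: Δp = 140 hPa = 14000 Pa, q̄ = 0.00958 kg/kg → 0.00958 × 14000 / 9.8 = 13.69 mm
Layer 870–690 hPa: Δp = 180 hPa = 18000 Pa, q̄ = 0.00407 kg/kg → 0.00407 × 18000 / 9.8 = 7.48 mm
Layer 690–460 hPa: Δp = 230 hPa = 23000 Pa, q̄ = 0.00265 kg/kg → 0.00265 × 23000 / 9.8 = 6.22 mm
Layer 460–350 hPa: Δp = 110 hPa = 11000 Pa, q̄ = 0.00066 kg/kg → 0.00066 × 11000 / 9.8 = 0.74 mm
PW = 13.69 + 7.48 + 6.22 + 0.74 = 28.13 ≈ 28.1 mm.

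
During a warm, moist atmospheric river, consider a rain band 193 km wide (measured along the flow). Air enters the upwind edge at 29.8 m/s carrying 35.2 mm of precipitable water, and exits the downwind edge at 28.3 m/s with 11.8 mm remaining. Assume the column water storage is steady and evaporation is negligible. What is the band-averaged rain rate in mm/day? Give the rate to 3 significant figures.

Column moisture flux per unit crosswind length is F = V × PW.
Inflow: F_in = 29.8 × 35.2 = 1048.96 mm·m/s
Outflow: F_out = 28.3 × 11.8 = 333.94 mm·m/s
Steady-state rate R = (F_in − F_out)/L = (1048.96 − 333.94) / 193000 m = 3.705e-03 mm/s.
R = 3.705e-03 × 3600 × 24 = 320 mm/day.

R ≈ 320 mm/day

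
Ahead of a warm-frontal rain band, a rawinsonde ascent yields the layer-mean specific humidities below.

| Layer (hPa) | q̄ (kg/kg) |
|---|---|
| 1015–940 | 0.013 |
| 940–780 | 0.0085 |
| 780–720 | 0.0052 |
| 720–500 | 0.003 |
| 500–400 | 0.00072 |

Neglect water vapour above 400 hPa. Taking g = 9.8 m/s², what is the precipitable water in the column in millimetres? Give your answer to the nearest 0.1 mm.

Precipitable water is the column-integrated vapour mass per unit area: PW = (1/g) Σ q̄ Δp, with q in kg/kg and Δp in Pa (1 kg/m² of water = 1 mm).
Layer 1015–940 hPa: Δp = 75 hPa = 7500 Pa, q̄ = 0.013 kg/kg → 0.013 × 7500 / 9.8 = 9.95 mm
Layer 940–780 hPa: Δp = 160 hPa = 16000 Pa, q̄ = 0.0085 kg/kg → 0.0085 × 16000 / 9.8 = 13.88 mm
Layer 780–720 hPa: Δp = 60 hPa = 6000 Pa, q̄ = 0.0052 kg/kg → 0.0052 × 6000 / 9.8 = 3.18 mm
Layer 720–500 hPa: Δp = 220 hPa = 22000 Pa, q̄ = 0.003 kg/kg → 0.003 × 22000 / 9.8 = 6.73 mm
Layer 500–400 hPa: Δp = 100 hPa = 10000 Pa, q̄ = 0.00072 kg/kg → 0.00072 × 10000 / 9.8 = 0.73 mm
PW = 9.95 + 13.88 + 3.18 + 6.73 + 0.73 = 34.47 ≈ 34.5 mm.

PW ≈ 34.5 mm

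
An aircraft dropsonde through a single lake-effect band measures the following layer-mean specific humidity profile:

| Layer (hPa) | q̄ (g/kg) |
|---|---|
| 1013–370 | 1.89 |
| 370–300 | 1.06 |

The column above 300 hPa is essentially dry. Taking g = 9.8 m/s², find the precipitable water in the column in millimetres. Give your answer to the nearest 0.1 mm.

Precipitable water is the column-integrated vapour mass per unit area: PW = (1/g) Σ q̄ Δp, with q in kg/kg and Δp in Pa (1 kg/m² of water = 1 mm).
Layer 1013–370 hPa: Δp = 643 hPa = 64300 Pa, q̄ = 0.00189 kg/kg → 0.00189 × 64300 / 9.8 = 12.40 mm
Layer 370–300 hPa: Δp = 70 hPa = 7000 Pa, q̄ = 0.00106 kg/kg → 0.00106 × 7000 / 9.8 = 0.76 mm
PW = 12.40 + 0.76 = 13.16 ≈ 13.2 mm.

PW ≈ 13.2 mm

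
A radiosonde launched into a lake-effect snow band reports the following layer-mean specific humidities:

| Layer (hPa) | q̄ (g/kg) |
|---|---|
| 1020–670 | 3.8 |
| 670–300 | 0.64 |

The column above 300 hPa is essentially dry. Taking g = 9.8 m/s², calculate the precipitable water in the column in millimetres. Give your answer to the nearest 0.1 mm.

PW ≈ 16.0 mm

Precipitable water is the column-integrated vapour mass per unit area: PW = (1/g) Σ q̄ Δp, with q in kg/kg and Δp in Pa (1 kg/m² of water = 1 mm).
Layer 1020–670 hPa: Δp = 350 hPa = 35000 Pa, q̄ = 0.0038 kg/kg → 0.0038 × 35000 / 9.8 = 13.57 mm
Layer 670–300 hPa: Δp = 370 hPa = 37000 Pa, q̄ = 0.00064 kg/kg → 0.00064 × 37000 / 9.8 = 2.42 mm
PW = 13.57 + 2.42 = 15.99 ≈ 16.0 mm.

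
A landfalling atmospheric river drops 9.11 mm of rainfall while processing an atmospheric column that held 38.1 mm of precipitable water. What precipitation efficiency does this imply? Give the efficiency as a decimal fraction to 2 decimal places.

ε ≈ 0.24

ε = rainfall / PW = 9.11 / 38.1 = 0.24.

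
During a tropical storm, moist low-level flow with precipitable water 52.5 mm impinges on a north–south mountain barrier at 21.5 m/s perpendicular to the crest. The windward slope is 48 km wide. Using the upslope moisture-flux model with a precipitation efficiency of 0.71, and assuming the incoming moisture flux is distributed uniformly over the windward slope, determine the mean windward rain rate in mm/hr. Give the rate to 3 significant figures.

Incoming column moisture flux per unit ridge length: F = V × PW = 21.5 × 52.5 = 1128.75 mm·m/s.
Spread over the 48 km slope with efficiency ε = 0.71: R = ε·F/W = 0.71 × 1128.75 / 48000 m = 1.670e-02 mm/s.
R = 1.670e-02 × 3600 = 60.1 mm/hr.

R ≈ 60.1 mm/hr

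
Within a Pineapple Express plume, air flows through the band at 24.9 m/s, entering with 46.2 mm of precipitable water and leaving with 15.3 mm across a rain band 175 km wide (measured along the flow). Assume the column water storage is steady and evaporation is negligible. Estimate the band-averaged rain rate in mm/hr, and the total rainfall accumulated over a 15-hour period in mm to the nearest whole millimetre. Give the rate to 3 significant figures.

R ≈ 15.8 mm/hr; total ≈ 237 mm

Column moisture flux per unit crosswind length is F = V × PW.
Inflow: F_in = 24.9 × 46.2 = 1150.38 mm·m/s
Outflow: F_out = 24.9 × 15.3 = 380.97 mm·m/s
Steady-state rate R = (F_in − F_out)/L = (1150.38 − 380.97) / 175000 m = 4.397e-03 mm/s.
R = 4.397e-03 × 3600 = 15.8 mm/hr.
Over 15 h: total = 15.8 × 15 = 237 mm.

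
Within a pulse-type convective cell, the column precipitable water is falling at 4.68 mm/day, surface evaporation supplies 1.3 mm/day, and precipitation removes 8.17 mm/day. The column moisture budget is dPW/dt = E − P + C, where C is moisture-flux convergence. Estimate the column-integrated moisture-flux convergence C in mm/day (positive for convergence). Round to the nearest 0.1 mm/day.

C ≈ 2.2 mm/day

dPW/dt = -4.68 mm/day.
C = dPW/dt − E + P = (-4.68) − 1.3 + 8.17 = 2.2 mm/day.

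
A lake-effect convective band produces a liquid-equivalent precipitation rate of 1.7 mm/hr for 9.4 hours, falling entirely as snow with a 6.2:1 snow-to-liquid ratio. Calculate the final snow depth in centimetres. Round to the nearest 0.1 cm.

Liquid-equivalent depth = 1.7 × 9.4 = 15.98 mm.
Snow depth = 15.98 mm × 6.2 = 99.076 mm = 9.9 cm.

snow depth ≈ 9.9 cm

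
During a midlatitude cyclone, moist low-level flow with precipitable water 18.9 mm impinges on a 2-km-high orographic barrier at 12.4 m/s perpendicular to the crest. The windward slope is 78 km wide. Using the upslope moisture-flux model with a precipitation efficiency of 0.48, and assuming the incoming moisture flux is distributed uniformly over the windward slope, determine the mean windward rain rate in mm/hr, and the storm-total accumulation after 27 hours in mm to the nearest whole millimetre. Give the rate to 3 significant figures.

Incoming column moisture flux per unit ridge length: F = V × PW = 12.4 × 18.9 = 234.36 mm·m/s.
Spread over the 78 km slope with efficiency ε = 0.48: R = ε·F/W = 0.48 × 234.36 / 78000 m = 1.442e-03 mm/s.
R = 1.442e-03 × 3600 = 5.19 mm/hr.
Over 27 h: total = 5.19 × 27 = 140.13 ≈ 140 mm.

R ≈ 5.19 mm/hr; total ≈ 140 mm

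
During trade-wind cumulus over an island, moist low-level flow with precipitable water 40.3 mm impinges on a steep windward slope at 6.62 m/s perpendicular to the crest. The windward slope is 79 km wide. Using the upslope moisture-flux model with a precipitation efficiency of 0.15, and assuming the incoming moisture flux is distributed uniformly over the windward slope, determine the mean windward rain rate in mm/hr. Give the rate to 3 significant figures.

R ≈ 1.82 mm/hr

Incoming column moisture flux per unit ridge length: F = V × PW = 6.62 × 40.3 = 266.786 mm·m/s.
Spread over the 79 km slope with efficiency ε = 0.15: R = ε·F/W = 0.15 × 266.786 / 79000 m = 5.066e-04 mm/s.
R = 5.066e-04 × 3600 = 1.82 mm/hr.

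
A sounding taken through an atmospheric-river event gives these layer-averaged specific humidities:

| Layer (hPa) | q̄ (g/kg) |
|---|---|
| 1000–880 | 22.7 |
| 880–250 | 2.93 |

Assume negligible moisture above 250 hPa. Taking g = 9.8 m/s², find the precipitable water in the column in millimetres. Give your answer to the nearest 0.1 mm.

Precipitable water is the column-integrated vapour mass per unit area: PW = (1/g) Σ q̄ Δp, with q in kg/kg and Δp in Pa (1 kg/m² of water = 1 mm).
Layer 1000–880 hPa: Δp = 120 hPa = 12000 Pa, q̄ = 0.0227 kg/kg → 0.0227 × 12000 / 9.8 = 27.80 mm
Layer 880–250 hPa: Δp = 630 hPa = 63000 Pa, q̄ = 0.00293 kg/kg → 0.00293 × 63000 / 9.8 = 18.84 mm
PW = 27.80 + 18.84 = 46.64 ≈ 46.6 mm.

PW ≈ 46.6 mm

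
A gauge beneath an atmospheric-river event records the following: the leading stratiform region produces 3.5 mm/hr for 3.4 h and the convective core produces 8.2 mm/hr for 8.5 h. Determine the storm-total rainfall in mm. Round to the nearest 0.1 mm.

total ≈ 81.6 mm

Total = Σ Rᵢ Δtᵢ = 3.5 × 3.4 + 8.2 × 8.5
      = 11.9 + 69.7 = 81.6 mm.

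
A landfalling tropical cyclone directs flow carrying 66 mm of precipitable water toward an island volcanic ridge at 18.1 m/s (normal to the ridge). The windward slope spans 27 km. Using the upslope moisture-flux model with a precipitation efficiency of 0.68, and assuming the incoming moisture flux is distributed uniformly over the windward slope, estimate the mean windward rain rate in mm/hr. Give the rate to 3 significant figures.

R ≈ 108 mm/hr

Incoming column moisture flux per unit ridge length: F = V × PW = 18.1 × 66 = 1194.6 mm·m/s.
Spread over the 27 km slope with efficiency ε = 0.68: R = ε·F/W = 0.68 × 1194.6 / 27000 m = 3.009e-02 mm/s.
R = 3.009e-02 × 3600 = 108 mm/hr.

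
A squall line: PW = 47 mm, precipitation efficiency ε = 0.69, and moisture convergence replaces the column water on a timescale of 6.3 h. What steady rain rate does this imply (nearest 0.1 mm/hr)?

R ≈ 5.1 mm/hr

Each overturning extracts ε × PW = 0.69 × 47 = 32.43 mm.
Rate = ε·PW / τ = 32.43 / 6.3 h = 5.1 mm/hr.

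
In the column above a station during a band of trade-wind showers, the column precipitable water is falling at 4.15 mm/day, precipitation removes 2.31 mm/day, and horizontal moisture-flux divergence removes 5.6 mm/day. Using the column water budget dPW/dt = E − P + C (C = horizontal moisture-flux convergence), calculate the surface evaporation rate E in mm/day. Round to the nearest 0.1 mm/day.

E ≈ 3.8 mm/day

dPW/dt = -4.15 mm/day.
E = dPW/dt + P − C = (-4.15) + 2.31 − (-5.6) = 3.8 mm/day.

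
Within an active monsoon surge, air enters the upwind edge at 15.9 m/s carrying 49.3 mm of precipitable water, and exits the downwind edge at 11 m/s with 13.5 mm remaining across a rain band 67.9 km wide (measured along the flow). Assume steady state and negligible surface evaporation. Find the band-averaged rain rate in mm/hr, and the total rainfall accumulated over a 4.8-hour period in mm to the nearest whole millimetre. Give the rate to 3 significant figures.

Column moisture flux per unit crosswind length is F = V × PW.
Inflow: F_in = 15.9 × 49.3 = 783.87 mm·m/s
Outflow: F_out = 11 × 13.5 = 148.5 mm·m/s
Steady-state rate R = (F_in − F_out)/L = (783.87 − 148.5) / 67900 m = 9.357e-03 mm/s.
R = 9.357e-03 × 3600 = 33.7 mm/hr.
Over 4.8 h: total = 33.7 × 4.8 = 161.76 ≈ 162 mm.

R ≈ 33.7 mm/hr; total ≈ 162 mm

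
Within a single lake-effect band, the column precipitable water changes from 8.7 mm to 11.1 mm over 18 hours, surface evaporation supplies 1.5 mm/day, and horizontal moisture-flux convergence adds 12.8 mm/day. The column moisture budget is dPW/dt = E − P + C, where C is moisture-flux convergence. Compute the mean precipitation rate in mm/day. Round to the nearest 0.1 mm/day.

dPW/dt = (11.1 − 8.7) mm / (18/24 day) = +3.200 mm/day.
P = E + C − dPW/dt = 1.5 + (12.8) − (+3.200) = 11.1 mm/day.

P ≈ 11.1 mm/day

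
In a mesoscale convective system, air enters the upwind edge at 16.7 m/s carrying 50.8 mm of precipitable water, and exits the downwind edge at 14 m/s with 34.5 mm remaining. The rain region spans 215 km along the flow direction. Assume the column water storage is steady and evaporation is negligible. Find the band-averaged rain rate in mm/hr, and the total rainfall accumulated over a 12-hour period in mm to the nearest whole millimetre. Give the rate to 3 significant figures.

Column moisture flux per unit crosswind length is F = V × PW.
Inflow: F_in = 16.7 × 50.8 = 848.36 mm·m/s
Outflow: F_out = 14 × 34.5 = 483 mm·m/s
Steady-state rate R = (F_in − F_out)/L = (848.36 − 483) / 215000 m = 1.699e-03 mm/s.
R = 1.699e-03 × 3600 = 6.12 mm/hr.
Over 12 h: total = 6.12 × 12 = 73.44 ≈ 73 mm.

R ≈ 6.12 mm/hr; total ≈ 73 mm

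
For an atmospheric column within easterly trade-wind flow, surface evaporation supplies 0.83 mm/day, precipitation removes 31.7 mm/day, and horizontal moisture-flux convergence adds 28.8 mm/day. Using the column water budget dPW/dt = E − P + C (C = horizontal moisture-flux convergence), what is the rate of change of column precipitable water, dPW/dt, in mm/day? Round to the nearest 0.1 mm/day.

dPW/dt ≈ -2.1 mm/day

dPW/dt = E − P + C = 0.83 − 31.7 + (28.8) = -2.1 mm/day.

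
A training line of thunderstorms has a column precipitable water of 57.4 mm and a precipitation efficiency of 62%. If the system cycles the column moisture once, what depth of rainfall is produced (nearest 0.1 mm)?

rainfall ≈ 35.6 mm

Rainfall = ε × PW = 0.62 × 57.4 = 35.6 mm.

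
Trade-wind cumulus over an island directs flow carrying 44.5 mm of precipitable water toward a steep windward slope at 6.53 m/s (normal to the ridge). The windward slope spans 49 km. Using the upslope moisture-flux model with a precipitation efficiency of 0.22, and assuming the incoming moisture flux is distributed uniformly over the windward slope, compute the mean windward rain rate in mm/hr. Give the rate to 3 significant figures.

R ≈ 4.70 mm/hr

Incoming column moisture flux per unit ridge length: F = V × PW = 6.53 × 44.5 = 290.585 mm·m/s.
Spread over the 49 km slope with efficiency ε = 0.22: R = ε·F/W = 0.22 × 290.585 / 49000 m = 1.305e-03 mm/s.
R = 1.305e-03 × 3600 = 4.70 mm/hr.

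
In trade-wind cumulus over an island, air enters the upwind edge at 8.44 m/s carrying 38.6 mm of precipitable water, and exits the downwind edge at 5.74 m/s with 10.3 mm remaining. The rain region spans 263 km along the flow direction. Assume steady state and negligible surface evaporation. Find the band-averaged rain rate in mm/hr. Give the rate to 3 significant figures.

Column moisture flux per unit crosswind length is F = V × PW.
Inflow: F_in = 8.44 × 38.6 = 325.784 mm·m/s
Outflow: F_out = 5.74 × 10.3 = 59.122 mm·m/s
Steady-state rate R = (F_in − F_out)/L = (325.784 − 59.122) / 263000 m = 1.014e-03 mm/s.
R = 1.014e-03 × 3600 = 3.65 mm/hr.

R ≈ 3.65 mm/hr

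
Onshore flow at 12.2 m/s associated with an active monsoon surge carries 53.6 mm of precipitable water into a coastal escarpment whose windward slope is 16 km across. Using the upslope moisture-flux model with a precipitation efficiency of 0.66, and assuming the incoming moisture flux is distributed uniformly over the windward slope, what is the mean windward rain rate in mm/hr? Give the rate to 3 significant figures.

R ≈ 97.1 mm/hr

Incoming column moisture flux per unit ridge length: F = V × PW = 12.2 × 53.6 = 653.92 mm·m/s.
Spread over the 16 km slope with efficiency ε = 0.66: R = ε·F/W = 0.66 × 653.92 / 16000 m = 2.697e-02 mm/s.
R = 2.697e-02 × 3600 = 97.1 mm/hr.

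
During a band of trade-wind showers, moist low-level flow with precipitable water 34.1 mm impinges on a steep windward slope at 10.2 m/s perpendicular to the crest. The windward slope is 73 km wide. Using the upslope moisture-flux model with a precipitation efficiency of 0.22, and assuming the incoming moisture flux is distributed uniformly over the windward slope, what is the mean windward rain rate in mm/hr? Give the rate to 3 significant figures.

Incoming column moisture flux per unit ridge length: F = V × PW = 10.2 × 34.1 = 347.82 mm·m/s.
Spread over the 73 km slope with efficiency ε = 0.22: R = ε·F/W = 0.22 × 347.82 / 73000 m = 1.048e-03 mm/s.
R = 1.048e-03 × 3600 = 3.77 mm/hr.

R ≈ 3.77 mm/hr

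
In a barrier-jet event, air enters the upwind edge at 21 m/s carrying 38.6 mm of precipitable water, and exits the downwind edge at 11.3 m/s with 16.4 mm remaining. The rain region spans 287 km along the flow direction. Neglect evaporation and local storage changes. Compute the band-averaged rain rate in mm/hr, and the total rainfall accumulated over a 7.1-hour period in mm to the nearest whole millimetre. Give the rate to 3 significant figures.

R ≈ 7.84 mm/hr; total ≈ 56 mm

Column moisture flux per unit crosswind length is F = V × PW.
Inflow: F_in = 21 × 38.6 = 810.6 mm·m/s
Outflow: F_out = 11.3 × 16.4 = 185.32 mm·m/s
Steady-state rate R = (F_in − F_out)/L = (810.6 − 185.32) / 287000 m = 2.179e-03 mm/s.
R = 2.179e-03 × 3600 = 7.84 mm/hr.
Over 7.1 h: total = 7.84 × 7.1 = 55.664 ≈ 56 mm.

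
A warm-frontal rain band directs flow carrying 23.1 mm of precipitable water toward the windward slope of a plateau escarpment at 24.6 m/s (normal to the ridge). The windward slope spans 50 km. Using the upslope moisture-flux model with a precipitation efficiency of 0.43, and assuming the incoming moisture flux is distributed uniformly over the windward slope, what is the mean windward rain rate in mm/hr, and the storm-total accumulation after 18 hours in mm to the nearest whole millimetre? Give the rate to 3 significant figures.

R ≈ 17.6 mm/hr; total ≈ 317 mm

Incoming column moisture flux per unit ridge length: F = V × PW = 24.6 × 23.1 = 568.26 mm·m/s.
Spread over the 50 km slope with efficiency ε = 0.43: R = ε·F/W = 0.43 × 568.26 / 50000 m = 4.887e-03 mm/s.
R = 4.887e-03 × 3600 = 17.6 mm/hr.
Over 18 h: total = 17.6 × 18 = 316.8 ≈ 317 mm.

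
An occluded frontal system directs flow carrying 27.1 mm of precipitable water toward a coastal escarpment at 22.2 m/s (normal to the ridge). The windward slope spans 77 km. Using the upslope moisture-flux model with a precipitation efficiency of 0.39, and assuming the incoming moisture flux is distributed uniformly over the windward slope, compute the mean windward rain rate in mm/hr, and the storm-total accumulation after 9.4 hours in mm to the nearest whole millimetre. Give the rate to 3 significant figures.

Incoming column moisture flux per unit ridge length: F = V × PW = 22.2 × 27.1 = 601.62 mm·m/s.
Spread over the 77 km slope with efficiency ε = 0.39: R = ε·F/W = 0.39 × 601.62 / 77000 m = 3.047e-03 mm/s.
R = 3.047e-03 × 3600 = 11.0 mm/hr.
Over 9.4 h: total = 11.0 × 9.4 = 103.4 ≈ 103 mm.

R ≈ 11.0 mm/hr; total ≈ 103 mm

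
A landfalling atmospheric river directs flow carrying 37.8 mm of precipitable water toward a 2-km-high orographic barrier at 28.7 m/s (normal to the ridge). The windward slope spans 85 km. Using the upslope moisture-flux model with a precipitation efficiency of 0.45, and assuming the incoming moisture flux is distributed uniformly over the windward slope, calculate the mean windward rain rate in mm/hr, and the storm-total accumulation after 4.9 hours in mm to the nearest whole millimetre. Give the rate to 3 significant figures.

Incoming column moisture flux per unit ridge length: F = V × PW = 28.7 × 37.8 = 1084.86 mm·m/s.
Spread over the 85 km slope with efficiency ε = 0.45: R = ε·F/W = 0.45 × 1084.86 / 85000 m = 5.743e-03 mm/s.
R = 5.743e-03 × 3600 = 20.7 mm/hr.
Over 4.9 h: total = 20.7 × 4.9 = 101.43 ≈ 101 mm.

R ≈ 20.7 mm/hr; total ≈ 101 mm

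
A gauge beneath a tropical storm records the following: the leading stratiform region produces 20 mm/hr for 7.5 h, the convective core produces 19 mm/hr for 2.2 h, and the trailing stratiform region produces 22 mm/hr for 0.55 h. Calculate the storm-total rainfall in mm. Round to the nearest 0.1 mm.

total ≈ 203.9 mm

Total = Σ Rᵢ Δtᵢ = 20 × 7.5 + 19 × 2.2 + 22 × 0.55
      = 150 + 41.8 + 12.1 = 203.9 mm.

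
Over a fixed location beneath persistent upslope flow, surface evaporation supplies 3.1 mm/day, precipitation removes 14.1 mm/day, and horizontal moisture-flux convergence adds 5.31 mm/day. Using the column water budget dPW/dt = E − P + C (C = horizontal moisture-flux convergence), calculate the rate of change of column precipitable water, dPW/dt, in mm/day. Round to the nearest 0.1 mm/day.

dPW/dt ≈ -5.7 mm/day

dPW/dt = E − P + C = 3.1 − 14.1 + (5.31) = -5.7 mm/day.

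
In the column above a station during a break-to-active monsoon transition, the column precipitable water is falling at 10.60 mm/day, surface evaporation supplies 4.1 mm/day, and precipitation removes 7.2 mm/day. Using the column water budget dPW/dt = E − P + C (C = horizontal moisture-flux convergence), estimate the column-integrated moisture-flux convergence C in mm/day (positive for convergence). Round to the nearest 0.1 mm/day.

dPW/dt = -10.60 mm/day.
C = dPW/dt − E + P = (-10.60) − 4.1 + 7.2 = -7.5 mm/day.

C ≈ -7.5 mm/day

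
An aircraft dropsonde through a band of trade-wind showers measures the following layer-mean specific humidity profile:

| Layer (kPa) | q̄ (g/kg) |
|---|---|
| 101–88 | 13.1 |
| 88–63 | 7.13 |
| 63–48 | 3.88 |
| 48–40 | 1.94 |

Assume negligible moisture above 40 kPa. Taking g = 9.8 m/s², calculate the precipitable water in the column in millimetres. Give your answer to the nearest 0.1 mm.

Precipitable water is the column-integrated vapour mass per unit area: PW = (1/g) Σ q̄ Δp, with q in kg/kg and Δp in Pa (1 kg/m² of water = 1 mm).
Layer 101–88 kPa: Δp = 130 hPa = 13000 Pa, q̄ = 0.0131 kg/kg → 0.0131 × 13000 / 9.8 = 17.38 mm
Layer 88–63 kPa: Δp = 250 hPa = 25000 Pa, q̄ = 0.00713 kg/kg → 0.00713 × 25000 / 9.8 = 18.19 mm
Layer 63–48 kPa: Δp = 150 hPa = 15000 Pa, q̄ = 0.00388 kg/kg → 0.00388 × 15000 / 9.8 = 5.94 mm
Layer 48–40 kPa: Δp = 80 hPa = 8000 Pa, q̄ = 0.00194 kg/kg → 0.00194 × 8000 / 9.8 = 1.58 mm
PW = 17.38 + 18.19 + 5.94 + 1.58 = 43.09 ≈ 43.1 mm.

PW ≈ 43.1 mm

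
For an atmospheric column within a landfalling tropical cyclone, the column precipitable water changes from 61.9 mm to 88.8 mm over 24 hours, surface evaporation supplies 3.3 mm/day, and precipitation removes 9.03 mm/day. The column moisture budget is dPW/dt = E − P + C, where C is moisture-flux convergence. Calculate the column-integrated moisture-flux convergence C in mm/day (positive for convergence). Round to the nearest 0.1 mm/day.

dPW/dt = (88.8 − 61.9) mm / (24/24 day) = +26.900 mm/day.
C = dPW/dt − E + P = (+26.900) − 3.3 + 9.03 = 32.6 mm/day.

C ≈ 32.6 mm/day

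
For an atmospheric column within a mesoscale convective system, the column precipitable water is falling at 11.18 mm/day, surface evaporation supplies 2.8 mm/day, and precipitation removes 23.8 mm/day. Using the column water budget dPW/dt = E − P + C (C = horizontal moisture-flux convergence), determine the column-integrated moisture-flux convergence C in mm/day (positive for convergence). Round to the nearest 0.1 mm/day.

C ≈ 9.8 mm/day

dPW/dt = -11.18 mm/day.
C = dPW/dt − E + P = (-11.18) − 2.8 + 23.8 = 9.8 mm/day.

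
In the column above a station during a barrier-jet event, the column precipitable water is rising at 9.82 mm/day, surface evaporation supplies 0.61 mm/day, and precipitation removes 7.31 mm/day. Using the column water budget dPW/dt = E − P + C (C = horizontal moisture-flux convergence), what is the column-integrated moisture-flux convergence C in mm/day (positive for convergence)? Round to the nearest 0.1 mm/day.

C ≈ 16.5 mm/day

dPW/dt = +9.82 mm/day.
C = dPW/dt − E + P = (+9.82) − 0.61 + 7.31 = 16.5 mm/day.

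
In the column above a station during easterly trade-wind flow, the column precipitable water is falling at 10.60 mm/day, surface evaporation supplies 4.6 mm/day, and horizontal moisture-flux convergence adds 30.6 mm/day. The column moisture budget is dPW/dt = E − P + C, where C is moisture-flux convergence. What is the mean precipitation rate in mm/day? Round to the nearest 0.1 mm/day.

P ≈ 45.8 mm/day

dPW/dt = -10.60 mm/day.
P = E + C − dPW/dt = 4.6 + (30.6) − (-10.60) = 45.8 mm/day.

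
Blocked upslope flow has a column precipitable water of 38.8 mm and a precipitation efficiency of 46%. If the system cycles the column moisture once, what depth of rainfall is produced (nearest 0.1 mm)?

rainfall ≈ 17.8 mm

Rainfall = ε × PW = 0.46 × 38.8 = 17.8 mm.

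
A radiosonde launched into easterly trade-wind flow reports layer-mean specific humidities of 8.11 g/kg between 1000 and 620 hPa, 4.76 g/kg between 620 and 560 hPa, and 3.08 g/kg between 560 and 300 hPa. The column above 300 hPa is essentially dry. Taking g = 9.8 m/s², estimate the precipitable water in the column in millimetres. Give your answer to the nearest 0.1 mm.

Precipitable water is the column-integrated vapour mass per unit area: PW = (1/g) Σ q̄ Δp, with q in kg/kg and Δp in Pa (1 kg/m² of water = 1 mm).
Layer 1000–620 hPa: Δp = 380 hPa = 38000 Pa, q̄ = 0.00811 kg/kg → 0.00811 × 38000 / 9.8 = 31.45 mm
Layer 620–560 hPa: Δp = 60 hPa = 6000 Pa, q̄ = 0.00476 kg/kg → 0.00476 × 6000 / 9.8 = 2.91 mm
Layer 560–300 hPa: Δp = 260 hPa = 26000 Pa, q̄ = 0.00308 kg/kg → 0.00308 × 26000 / 9.8 = 8.17 mm
PW = 31.45 + 2.91 + 8.17 = 42.53 ≈ 42.5 mm.

PW ≈ 42.5 mm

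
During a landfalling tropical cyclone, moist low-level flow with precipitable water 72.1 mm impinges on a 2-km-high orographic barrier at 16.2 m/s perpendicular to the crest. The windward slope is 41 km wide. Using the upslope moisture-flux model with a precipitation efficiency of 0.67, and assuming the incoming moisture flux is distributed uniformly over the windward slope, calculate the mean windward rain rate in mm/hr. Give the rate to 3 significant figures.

R ≈ 68.7 mm/hr

Incoming column moisture flux per unit ridge length: F = V × PW = 16.2 × 72.1 = 1168.02 mm·m/s.
Spread over the 41 km slope with efficiency ε = 0.67: R = ε·F/W = 0.67 × 1168.02 / 41000 m = 1.909e-02 mm/s.
R = 1.909e-02 × 3600 = 68.7 mm/hr.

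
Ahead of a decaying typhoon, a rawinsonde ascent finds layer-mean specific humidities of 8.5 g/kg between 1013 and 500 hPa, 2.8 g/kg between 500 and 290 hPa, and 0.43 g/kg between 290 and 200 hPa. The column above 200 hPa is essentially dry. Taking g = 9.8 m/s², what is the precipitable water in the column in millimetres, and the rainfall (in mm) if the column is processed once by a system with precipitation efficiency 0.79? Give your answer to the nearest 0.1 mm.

Precipitable water is the column-integrated vapour mass per unit area: PW = (1/g) Σ q̄ Δp, with q in kg/kg and Δp in Pa (1 kg/m² of water = 1 mm).
Layer 1013–500 hPa: Δp = 513 hPa = 51300 Pa, q̄ = 0.0085 kg/kg → 0.0085 × 51300 / 9.8 = 44.49 mm
Layer 500–290 hPa: Δp = 210 hPa = 21000 Pa, q̄ = 0.0028 kg/kg → 0.0028 × 21000 / 9.8 = 6.00 mm
Layer 290–200 hPa: Δp = 90 hPa = 9000 Pa, q̄ = 0.00043 kg/kg → 0.00043 × 9000 / 9.8 = 0.39 mm
PW = 44.49 + 6.00 + 0.39 = 50.88 ≈ 50.9 mm.
Rainfall = ε × PW = 0.79 × 50.9 = 40.2 mm.

PW ≈ 50.9 mm; rainfall ≈ 40.2 mm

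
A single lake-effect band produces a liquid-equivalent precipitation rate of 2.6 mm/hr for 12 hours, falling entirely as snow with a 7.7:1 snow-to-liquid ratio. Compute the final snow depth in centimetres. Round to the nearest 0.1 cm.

snow depth ≈ 24.0 cm

Liquid-equivalent depth = 2.6 × 12 = 31.2 mm.
Snow depth = 31.2 mm × 7.7 = 240.24 mm = 24.0 cm.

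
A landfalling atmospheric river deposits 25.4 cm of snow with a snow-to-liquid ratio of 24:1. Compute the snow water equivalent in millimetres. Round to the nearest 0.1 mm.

SWE ≈ 10.6 mm

SWE = snow depth / ratio = 25.4 cm / 24 = 1.058 cm = 10.6 mm.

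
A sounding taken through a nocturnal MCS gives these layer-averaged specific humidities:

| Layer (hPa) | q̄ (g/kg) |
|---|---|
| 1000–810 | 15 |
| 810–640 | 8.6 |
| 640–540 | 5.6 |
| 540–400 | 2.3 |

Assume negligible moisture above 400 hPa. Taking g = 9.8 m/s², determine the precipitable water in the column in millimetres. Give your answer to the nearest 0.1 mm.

PW ≈ 53.0 mm

Precipitable water is the column-integrated vapour mass per unit area: PW = (1/g) Σ q̄ Δp, with q in kg/kg and Δp in Pa (1 kg/m² of water = 1 mm).
Layer 1000–810 hPa: Δp = 190 hPa = 19000 Pa, q̄ = 0.015 kg/kg → 0.015 × 19000 / 9.8 = 29.08 mm
Layer 810–640 hPa: Δp = 170 hPa = 17000 Pa, q̄ = 0.0086 kg/kg → 0.0086 × 17000 / 9.8 = 14.92 mm
Layer 640–540 hPa: Δp = 100 hPa = 10000 Pa, q̄ = 0.0056 kg/kg → 0.0056 × 10000 / 9.8 = 5.71 mm
Layer 540–400 hPa: Δp = 140 hPa = 14000 Pa, q̄ = 0.0023 kg/kg → 0.0023 × 14000 / 9.8 = 3.29 mm
PW = 29.08 + 14.92 + 5.71 + 3.29 = 53.00 ≈ 53.0 mm.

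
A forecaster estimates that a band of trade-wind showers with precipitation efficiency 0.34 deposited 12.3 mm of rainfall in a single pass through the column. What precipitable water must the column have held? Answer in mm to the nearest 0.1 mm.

PW = rainfall / ε = 12.3 / 0.34 = 36.2 mm.

PW ≈ 36.2 mm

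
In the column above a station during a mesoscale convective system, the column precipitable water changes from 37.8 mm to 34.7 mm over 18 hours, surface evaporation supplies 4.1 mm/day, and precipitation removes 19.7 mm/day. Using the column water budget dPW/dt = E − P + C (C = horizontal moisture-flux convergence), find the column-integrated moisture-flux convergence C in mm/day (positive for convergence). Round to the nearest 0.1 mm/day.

dPW/dt = (34.7 − 37.8) mm / (18/24 day) = -4.133 mm/day.
C = dPW/dt − E + P = (-4.133) − 4.1 + 19.7 = 11.5 mm/day.

C ≈ 11.5 mm/day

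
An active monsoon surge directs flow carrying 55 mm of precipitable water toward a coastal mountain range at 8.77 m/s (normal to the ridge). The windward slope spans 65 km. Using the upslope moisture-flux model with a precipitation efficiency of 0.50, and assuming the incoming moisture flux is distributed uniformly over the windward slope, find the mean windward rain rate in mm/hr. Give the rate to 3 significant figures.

R ≈ 13.4 mm/hr

Incoming column moisture flux per unit ridge length: F = V × PW = 8.77 × 55 = 482.35 mm·m/s.
Spread over the 65 km slope with efficiency ε = 0.50: R = ε·F/W = 0.50 × 482.35 / 65000 m = 3.710e-03 mm/s.
R = 3.710e-03 × 3600 = 13.4 mm/hr.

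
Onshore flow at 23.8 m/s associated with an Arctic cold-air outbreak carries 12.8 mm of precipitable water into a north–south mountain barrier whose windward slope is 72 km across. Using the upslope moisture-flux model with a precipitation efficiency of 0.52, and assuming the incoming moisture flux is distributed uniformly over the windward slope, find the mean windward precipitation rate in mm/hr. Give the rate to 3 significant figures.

Incoming column moisture flux per unit ridge length: F = V × PW = 23.8 × 12.8 = 304.64 mm·m/s.
Spread over the 72 km slope with efficiency ε = 0.52: R = ε·F/W = 0.52 × 304.64 / 72000 m = 2.200e-03 mm/s.
R = 2.200e-03 × 3600 = 7.92 mm/hr.

R ≈ 7.92 mm/hr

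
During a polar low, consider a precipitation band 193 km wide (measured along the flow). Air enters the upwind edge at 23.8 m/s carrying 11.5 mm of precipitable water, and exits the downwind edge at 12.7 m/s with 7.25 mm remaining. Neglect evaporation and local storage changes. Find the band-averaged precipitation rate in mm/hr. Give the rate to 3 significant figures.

Column moisture flux per unit crosswind length is F = V × PW.
Inflow: F_in = 23.8 × 11.5 = 273.7 mm·m/s
Outflow: F_out = 12.7 × 7.25 = 92.075 mm·m/s
Steady-state rate R = (F_in − F_out)/L = (273.7 − 92.075) / 193000 m = 9.411e-04 mm/s.
R = 9.411e-04 × 3600 = 3.39 mm/hr.

R ≈ 3.39 mm/hr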